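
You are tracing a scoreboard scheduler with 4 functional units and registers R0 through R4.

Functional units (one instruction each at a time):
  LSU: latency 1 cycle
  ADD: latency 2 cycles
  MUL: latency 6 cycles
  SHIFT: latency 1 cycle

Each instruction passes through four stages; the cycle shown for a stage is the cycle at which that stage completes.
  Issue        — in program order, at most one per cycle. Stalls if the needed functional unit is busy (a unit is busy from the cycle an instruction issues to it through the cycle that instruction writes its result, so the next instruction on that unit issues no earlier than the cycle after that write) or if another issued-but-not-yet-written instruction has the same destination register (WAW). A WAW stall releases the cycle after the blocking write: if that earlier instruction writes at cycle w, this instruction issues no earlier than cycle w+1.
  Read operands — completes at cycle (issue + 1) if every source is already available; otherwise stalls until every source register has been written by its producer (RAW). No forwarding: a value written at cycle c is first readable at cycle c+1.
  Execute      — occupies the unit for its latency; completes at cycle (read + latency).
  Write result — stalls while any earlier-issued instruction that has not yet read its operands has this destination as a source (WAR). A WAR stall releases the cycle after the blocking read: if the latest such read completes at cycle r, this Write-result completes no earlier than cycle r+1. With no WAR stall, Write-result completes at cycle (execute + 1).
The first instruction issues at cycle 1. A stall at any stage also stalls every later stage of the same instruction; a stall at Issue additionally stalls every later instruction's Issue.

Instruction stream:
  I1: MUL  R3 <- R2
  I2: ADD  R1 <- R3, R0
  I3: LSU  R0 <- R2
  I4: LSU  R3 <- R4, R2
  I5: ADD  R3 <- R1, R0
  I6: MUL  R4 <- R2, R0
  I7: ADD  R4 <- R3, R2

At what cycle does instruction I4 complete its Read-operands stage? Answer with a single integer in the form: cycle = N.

c1: I1 dispatched to MUL
c2: I1 operands ready | I2 dispatched to ADD
c3: I3 dispatched to LSU
c4: I3 operands ready
c5: I3 complete
c8: I1 complete
c9: R3←I1
c10: I2 operands ready
c11: R0←I3
c12: I2 complete | I4 dispatched to LSU
c13: R1←I2 | I4 operands ready
c14: I4 complete
c15: R3←I4
c16: I5 dispatched to ADD
c17: I5 operands ready | I6 dispatched to MUL
c18: I6 operands ready
c19: I5 complete
c20: R3←I5
c24: I6 complete
c25: R4←I6
c26: I7 dispatched to ADD
c27: I7 operands ready
c29: I7 complete
c30: R4←I7

cycle = 13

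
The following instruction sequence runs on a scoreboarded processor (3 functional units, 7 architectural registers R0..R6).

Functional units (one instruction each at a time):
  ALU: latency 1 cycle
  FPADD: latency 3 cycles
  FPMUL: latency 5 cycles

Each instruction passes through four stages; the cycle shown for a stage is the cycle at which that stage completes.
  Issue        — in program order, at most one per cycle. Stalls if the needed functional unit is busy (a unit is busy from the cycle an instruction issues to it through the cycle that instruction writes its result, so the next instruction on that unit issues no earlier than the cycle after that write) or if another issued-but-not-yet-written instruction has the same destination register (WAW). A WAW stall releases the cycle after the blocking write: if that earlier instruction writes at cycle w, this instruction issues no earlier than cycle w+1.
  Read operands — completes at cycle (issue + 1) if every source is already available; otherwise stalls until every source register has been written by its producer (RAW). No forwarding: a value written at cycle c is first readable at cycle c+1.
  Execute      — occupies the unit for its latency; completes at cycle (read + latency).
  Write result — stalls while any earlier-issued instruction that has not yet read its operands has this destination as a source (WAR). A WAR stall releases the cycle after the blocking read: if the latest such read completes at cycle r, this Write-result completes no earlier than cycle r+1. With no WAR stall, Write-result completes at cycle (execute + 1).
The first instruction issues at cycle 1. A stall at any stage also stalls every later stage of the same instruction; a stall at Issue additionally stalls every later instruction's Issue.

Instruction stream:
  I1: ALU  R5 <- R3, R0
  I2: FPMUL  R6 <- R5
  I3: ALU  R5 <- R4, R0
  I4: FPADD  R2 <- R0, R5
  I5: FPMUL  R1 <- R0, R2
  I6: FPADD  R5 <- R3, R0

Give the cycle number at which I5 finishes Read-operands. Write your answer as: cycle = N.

cycle 1: I1 issues→ALU
cycle 2: I1 reads; I2 issues→FPMUL
cycle 3: I1 exec-done
cycle 4: I1 writes R5
cycle 5: I2 reads; I3 issues→ALU
cycle 6: I3 reads; I4 issues→FPADD
cycle 7: I3 exec-done
cycle 8: I3 writes R5
cycle 9: I4 reads
cycle 10: I2 exec-done
cycle 11: I2 writes R6
cycle 12: I4 exec-done; I5 issues→FPMUL
cycle 13: I4 writes R2
cycle 14: I5 reads; I6 issues→FPADD
cycle 15: I6 reads
cycle 18: I6 exec-done
cycle 19: I5 exec-done; I6 writes R5
cycle 20: I5 writes R1

cycle = 14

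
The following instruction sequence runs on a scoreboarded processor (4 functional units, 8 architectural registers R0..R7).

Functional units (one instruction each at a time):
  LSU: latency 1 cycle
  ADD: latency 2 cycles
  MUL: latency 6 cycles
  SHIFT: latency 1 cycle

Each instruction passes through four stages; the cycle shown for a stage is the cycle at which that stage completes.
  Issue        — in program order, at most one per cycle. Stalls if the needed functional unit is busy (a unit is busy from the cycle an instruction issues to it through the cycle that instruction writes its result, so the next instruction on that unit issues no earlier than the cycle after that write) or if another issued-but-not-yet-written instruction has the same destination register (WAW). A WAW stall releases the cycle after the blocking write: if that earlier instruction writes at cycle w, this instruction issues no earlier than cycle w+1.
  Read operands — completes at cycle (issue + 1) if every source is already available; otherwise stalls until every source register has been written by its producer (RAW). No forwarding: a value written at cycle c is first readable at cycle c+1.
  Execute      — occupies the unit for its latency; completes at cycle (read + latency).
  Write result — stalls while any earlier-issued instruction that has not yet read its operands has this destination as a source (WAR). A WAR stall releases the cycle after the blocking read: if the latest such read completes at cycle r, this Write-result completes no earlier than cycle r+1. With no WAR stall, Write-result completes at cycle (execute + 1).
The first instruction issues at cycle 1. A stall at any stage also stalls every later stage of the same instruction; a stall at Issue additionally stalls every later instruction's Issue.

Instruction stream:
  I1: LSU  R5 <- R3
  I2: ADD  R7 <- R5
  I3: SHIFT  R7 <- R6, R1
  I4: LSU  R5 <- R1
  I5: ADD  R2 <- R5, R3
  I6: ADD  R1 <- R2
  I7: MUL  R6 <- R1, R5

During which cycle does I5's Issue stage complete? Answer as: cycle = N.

cycle = 11

c1: I1 issues→LSU
c2: I1 reads; I2 issues→ADD
c3: I1 exec-done
c4: I1 writes R5
c5: I2 reads
c7: I2 exec-done
c8: I2 writes R7
c9: I3 issues→SHIFT
c10: I3 reads; I4 issues→LSU
c11: I3 exec-done; I4 reads; I5 issues→ADD
c12: I3 writes R7; I4 exec-done
c13: I4 writes R5
c14: I5 reads
c16: I5 exec-done
c17: I5 writes R2
c18: I6 issues→ADD
c19: I6 reads; I7 issues→MUL
c21: I6 exec-done
c22: I6 writes R1
c23: I7 reads
c29: I7 exec-done
c30: I7 writes R6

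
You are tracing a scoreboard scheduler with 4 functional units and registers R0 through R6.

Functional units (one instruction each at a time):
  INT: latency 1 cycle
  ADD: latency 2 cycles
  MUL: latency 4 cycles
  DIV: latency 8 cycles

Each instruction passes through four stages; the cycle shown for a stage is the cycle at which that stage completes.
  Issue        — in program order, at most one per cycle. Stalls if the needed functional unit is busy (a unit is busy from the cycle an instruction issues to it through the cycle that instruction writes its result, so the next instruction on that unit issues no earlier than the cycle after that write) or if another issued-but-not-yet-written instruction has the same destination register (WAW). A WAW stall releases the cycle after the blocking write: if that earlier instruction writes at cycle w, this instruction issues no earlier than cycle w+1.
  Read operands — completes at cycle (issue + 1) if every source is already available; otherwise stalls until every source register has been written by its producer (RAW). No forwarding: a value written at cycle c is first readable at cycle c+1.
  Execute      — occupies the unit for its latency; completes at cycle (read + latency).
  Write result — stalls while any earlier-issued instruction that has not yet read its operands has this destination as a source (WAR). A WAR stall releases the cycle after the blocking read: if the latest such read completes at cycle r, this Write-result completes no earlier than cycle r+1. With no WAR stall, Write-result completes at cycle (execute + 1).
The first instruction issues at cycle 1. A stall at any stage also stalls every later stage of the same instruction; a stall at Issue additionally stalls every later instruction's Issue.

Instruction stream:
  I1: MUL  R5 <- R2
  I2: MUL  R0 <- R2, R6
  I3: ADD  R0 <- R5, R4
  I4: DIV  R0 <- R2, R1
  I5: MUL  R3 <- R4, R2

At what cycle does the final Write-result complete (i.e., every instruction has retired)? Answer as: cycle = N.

cycle = 30

I1: IS=1 RO=2 EX=6 WR=7
I2: IS=8 RO=9 EX=13 WR=14  [struct: MUL busy until I1 writes@7]
I3: IS=15 RO=16 EX=18 WR=19  [WAW R0: wait I2 write@14]
I4: IS=20 RO=21 EX=29 WR=30  [WAW R0: wait I3 write@19]
I5: IS=21 RO=22 EX=26 WR=27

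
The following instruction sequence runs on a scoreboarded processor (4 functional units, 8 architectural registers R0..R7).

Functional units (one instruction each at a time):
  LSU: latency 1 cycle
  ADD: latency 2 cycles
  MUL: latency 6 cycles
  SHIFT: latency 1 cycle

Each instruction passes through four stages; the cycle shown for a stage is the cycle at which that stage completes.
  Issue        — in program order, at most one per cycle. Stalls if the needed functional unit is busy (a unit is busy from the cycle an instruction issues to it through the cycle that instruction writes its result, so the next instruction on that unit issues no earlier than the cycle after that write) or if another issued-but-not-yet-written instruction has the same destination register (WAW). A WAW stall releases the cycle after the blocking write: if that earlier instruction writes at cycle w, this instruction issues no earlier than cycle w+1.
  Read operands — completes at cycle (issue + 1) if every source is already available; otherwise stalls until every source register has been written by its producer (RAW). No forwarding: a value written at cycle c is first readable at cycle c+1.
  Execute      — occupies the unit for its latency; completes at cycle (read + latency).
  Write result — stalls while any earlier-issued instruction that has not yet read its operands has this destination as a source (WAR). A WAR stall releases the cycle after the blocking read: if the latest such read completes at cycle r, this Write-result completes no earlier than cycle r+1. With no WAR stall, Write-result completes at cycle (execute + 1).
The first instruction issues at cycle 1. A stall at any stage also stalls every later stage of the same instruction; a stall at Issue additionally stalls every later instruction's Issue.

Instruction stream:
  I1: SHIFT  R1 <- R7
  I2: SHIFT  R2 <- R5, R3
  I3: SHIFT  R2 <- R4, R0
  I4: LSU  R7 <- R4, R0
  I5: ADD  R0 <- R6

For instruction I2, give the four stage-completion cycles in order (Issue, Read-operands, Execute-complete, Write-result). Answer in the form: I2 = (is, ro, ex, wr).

t=1  I1 issues→SHIFT
t=2  I1 reads
t=3  I1 exec-done
t=4  I1 writes R1
t=5  I2 issues→SHIFT
t=6  I2 reads
t=7  I2 exec-done
t=8  I2 writes R2
t=9  I3 issues→SHIFT
t=10  I3 reads; I4 issues→LSU
t=11  I3 exec-done; I4 reads; I5 issues→ADD
t=12  I3 writes R2; I4 exec-done; I5 reads
t=13  I4 writes R7
t=14  I5 exec-done
t=15  I5 writes R0

I2 = (5, 6, 7, 8)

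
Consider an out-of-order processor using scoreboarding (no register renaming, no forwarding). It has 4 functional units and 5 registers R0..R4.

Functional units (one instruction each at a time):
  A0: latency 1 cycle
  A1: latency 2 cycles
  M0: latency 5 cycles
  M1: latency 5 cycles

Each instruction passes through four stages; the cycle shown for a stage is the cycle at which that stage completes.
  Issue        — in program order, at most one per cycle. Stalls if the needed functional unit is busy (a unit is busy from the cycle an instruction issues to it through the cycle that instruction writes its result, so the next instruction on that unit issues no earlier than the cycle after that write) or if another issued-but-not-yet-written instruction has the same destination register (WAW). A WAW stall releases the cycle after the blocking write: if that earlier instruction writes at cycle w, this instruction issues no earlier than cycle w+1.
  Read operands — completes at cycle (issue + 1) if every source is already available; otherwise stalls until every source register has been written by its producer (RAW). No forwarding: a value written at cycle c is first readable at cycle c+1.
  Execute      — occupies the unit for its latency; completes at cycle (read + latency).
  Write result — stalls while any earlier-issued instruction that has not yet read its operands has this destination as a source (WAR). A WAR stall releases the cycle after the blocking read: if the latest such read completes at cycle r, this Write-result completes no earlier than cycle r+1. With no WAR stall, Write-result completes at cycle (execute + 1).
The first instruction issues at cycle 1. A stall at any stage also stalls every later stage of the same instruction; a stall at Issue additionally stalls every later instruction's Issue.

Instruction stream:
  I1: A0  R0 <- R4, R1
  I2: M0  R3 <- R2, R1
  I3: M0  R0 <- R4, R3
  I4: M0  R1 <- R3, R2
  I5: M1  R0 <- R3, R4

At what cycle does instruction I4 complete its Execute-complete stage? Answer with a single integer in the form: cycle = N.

cycle = 24

[1] I1 issues→A0
[2] I1 reads; I2 issues→M0
[3] I1 exec-done; I2 reads
[4] I1 writes R0
[8] I2 exec-done
[9] I2 writes R3
[10] I3 issues→M0
[11] I3 reads
[16] I3 exec-done
[17] I3 writes R0
[18] I4 issues→M0
[19] I4 reads; I5 issues→M1
[20] I5 reads
[24] I4 exec-done
[25] I4 writes R1; I5 exec-done
[26] I5 writes R0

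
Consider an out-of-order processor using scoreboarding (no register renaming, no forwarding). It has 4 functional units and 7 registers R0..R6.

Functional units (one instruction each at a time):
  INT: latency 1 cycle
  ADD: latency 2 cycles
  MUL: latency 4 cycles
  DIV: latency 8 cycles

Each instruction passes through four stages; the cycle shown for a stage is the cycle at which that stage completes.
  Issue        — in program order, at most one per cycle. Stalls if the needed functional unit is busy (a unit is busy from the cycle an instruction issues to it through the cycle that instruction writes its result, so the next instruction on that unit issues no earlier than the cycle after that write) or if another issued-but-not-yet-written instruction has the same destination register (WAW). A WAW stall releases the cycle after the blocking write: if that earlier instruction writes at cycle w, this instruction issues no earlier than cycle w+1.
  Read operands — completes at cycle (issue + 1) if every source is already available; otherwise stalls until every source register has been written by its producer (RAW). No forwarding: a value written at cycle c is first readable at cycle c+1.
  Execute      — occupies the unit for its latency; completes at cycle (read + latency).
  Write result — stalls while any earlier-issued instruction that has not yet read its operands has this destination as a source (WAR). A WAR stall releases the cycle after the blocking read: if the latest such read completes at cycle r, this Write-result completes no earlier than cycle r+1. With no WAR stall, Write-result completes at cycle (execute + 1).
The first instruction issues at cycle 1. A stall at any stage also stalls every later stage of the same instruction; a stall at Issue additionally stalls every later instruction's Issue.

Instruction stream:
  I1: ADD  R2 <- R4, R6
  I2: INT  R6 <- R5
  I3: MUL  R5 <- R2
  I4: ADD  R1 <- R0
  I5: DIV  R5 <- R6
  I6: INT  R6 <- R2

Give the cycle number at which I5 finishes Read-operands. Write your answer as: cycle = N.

c1: I1 issues→ADD
c2: I1 reads | I2 issues→INT
c3: I2 reads | I3 issues→MUL
c4: I1 exec-done | I2 exec-done
c5: I1 writes R2 | I2 writes R6
c6: I3 reads | I4 issues→ADD
c7: I4 reads
c9: I4 exec-done
c10: I3 exec-done | I4 writes R1
c11: I3 writes R5
c12: I5 issues→DIV
c13: I5 reads | I6 issues→INT
c14: I6 reads
c15: I6 exec-done
c16: I6 writes R6
c21: I5 exec-done
c22: I5 writes R5

cycle = 13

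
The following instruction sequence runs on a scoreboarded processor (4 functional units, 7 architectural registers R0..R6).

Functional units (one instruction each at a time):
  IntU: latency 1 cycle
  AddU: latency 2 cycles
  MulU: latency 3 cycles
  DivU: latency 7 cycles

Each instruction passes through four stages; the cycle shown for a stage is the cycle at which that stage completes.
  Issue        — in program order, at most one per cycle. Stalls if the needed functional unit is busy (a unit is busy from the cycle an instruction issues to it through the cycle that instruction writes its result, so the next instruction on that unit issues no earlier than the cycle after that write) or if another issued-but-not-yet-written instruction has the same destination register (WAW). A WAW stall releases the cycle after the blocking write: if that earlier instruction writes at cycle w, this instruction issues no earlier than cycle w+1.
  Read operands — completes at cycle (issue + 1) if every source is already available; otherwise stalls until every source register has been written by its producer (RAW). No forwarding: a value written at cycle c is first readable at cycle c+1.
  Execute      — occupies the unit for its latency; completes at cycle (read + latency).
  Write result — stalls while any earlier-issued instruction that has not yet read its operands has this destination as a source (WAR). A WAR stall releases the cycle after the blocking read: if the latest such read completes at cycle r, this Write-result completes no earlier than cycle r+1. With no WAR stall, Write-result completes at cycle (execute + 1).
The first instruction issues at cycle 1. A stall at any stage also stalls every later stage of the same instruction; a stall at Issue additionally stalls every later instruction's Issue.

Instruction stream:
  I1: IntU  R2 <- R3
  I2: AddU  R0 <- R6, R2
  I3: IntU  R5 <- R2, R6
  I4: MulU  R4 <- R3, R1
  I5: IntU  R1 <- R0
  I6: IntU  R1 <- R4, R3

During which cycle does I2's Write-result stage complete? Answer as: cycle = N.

I1 -> (1, 2, 3, 4)
I2 -> (2, 5, 7, 8)  // RAW R2: wait I1 write@4
I3 -> (5, 6, 7, 8)  // struct: IntU busy until I1 writes@4
I4 -> (6, 7, 10, 11)
I5 -> (9, 10, 11, 12)  // struct: IntU busy until I3 writes@8
I6 -> (13, 14, 15, 16)  // struct: IntU busy until I5 writes@12

cycle = 8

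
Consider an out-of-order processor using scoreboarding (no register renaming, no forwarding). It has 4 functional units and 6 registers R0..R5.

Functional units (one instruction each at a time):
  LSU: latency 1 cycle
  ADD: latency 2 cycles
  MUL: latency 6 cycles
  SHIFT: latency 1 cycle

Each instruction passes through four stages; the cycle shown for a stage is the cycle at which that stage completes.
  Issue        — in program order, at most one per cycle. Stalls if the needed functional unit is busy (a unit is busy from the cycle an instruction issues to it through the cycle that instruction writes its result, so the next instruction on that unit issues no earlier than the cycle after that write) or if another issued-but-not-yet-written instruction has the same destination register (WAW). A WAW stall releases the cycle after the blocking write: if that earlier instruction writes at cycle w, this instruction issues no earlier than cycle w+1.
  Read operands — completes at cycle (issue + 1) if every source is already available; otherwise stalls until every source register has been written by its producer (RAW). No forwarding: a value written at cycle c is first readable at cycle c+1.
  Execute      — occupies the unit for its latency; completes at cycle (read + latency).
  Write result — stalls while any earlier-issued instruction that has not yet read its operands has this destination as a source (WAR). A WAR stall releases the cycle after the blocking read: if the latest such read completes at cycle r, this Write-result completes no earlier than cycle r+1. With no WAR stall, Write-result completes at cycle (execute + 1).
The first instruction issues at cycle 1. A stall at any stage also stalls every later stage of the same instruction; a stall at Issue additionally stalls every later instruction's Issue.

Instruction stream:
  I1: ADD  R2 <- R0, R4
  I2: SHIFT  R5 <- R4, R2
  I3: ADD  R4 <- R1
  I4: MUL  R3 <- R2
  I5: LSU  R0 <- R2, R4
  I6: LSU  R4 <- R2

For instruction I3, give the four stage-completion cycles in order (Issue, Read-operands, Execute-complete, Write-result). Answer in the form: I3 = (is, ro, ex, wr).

[I1] 1/2/4/5
[I2] 2/6/7/8  (RAW R2: wait I1 write@5)
[I3] 6/7/9/10  (struct: ADD busy until I1 writes@5)
[I4] 7/8/14/15
[I5] 8/11/12/13  (RAW R4: wait I3 write@10)
[I6] 14/15/16/17  (struct: LSU busy until I5 writes@13)

I3 = (6, 7, 9, 10)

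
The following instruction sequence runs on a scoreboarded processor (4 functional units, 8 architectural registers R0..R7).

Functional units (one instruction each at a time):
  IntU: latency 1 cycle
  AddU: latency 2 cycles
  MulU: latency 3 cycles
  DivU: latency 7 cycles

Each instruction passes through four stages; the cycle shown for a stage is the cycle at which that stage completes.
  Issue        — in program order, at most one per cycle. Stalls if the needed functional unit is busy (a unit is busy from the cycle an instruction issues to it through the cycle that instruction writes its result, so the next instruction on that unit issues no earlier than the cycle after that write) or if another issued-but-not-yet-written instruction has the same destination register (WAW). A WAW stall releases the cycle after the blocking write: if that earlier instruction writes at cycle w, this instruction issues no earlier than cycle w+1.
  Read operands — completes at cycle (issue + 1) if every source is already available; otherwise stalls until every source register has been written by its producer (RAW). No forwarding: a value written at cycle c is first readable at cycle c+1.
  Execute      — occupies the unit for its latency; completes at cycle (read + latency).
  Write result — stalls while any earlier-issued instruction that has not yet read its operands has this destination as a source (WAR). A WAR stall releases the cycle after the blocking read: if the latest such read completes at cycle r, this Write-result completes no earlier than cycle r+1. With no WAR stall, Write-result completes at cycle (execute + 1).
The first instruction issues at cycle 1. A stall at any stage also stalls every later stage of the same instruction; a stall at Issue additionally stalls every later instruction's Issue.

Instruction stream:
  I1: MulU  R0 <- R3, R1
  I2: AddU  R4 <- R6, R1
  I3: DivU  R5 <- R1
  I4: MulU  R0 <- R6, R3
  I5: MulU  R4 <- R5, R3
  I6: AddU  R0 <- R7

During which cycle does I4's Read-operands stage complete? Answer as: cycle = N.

1) issue 1, read 2, done 5, write 6
2) issue 2, read 3, done 5, write 6
3) issue 3, read 4, done 11, write 12
4) issue 7, read 8, done 11, write 12  <struct: MulU busy until I1 writes@6>
5) issue 13, read 14, done 17, write 18  <struct: MulU busy until I4 writes@12>
6) issue 14, read 15, done 17, write 18

cycle = 8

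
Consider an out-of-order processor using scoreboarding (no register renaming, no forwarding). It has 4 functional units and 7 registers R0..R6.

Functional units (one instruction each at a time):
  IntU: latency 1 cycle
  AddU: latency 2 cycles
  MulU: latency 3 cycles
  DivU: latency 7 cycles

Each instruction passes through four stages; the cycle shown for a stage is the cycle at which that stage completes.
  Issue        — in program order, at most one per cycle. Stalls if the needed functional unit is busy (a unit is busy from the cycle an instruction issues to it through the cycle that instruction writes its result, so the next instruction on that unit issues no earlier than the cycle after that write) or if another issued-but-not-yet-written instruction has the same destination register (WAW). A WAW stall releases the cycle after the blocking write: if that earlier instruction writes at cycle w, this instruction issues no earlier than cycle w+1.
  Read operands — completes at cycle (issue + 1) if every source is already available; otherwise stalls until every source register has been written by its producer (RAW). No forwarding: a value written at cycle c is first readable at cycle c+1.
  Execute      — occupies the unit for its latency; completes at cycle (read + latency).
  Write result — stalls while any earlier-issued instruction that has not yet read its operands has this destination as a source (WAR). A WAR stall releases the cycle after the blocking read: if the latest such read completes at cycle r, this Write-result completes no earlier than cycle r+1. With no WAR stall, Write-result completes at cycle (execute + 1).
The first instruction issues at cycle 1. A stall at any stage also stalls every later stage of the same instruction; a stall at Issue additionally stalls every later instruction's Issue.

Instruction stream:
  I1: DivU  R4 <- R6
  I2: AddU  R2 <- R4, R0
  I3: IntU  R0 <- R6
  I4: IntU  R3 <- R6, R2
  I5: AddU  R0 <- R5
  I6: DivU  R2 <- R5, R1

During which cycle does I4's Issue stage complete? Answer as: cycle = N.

cycle = 13

c1: I1 issues→DivU
c2: I1 reads · I2 issues→AddU
c3: I3 issues→IntU
c4: I3 reads
c5: I3 exec-done
c9: I1 exec-done
c10: I1 writes R4
c11: I2 reads
c12: I3 writes R0
c13: I2 exec-done · I4 issues→IntU
c14: I2 writes R2
c15: I4 reads · I5 issues→AddU
c16: I4 exec-done · I5 reads · I6 issues→DivU
c17: I4 writes R3 · I6 reads
c18: I5 exec-done
c19: I5 writes R0
c24: I6 exec-done
c25: I6 writes R2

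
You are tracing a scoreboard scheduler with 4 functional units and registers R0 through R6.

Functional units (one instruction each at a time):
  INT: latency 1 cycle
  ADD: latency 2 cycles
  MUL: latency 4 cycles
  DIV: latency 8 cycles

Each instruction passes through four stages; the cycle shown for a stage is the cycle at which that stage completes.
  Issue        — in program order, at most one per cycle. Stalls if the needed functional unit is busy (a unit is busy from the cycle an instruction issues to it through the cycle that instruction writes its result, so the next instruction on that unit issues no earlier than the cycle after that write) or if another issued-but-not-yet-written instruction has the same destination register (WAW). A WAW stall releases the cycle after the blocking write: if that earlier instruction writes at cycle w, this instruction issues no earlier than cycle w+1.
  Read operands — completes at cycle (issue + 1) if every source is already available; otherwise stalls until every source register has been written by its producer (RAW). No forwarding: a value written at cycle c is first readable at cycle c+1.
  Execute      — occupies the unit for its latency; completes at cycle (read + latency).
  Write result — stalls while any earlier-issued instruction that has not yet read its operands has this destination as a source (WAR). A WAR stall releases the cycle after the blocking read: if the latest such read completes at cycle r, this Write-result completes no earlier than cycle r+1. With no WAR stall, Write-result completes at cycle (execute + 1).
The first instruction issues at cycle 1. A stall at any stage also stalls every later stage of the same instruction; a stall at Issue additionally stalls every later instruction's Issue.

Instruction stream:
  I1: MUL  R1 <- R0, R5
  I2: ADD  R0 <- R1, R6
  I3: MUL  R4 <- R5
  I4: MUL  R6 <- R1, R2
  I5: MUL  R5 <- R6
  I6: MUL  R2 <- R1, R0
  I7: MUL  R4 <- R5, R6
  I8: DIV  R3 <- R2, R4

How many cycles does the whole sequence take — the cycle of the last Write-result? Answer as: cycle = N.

cycle = 52

I1  is:1  ro:2  ex:6  wr:7
I2  is:2  ro:8  ex:10  wr:11  — RAW R1: wait I1 write@7
I3  is:8  ro:9  ex:13  wr:14  — struct: MUL busy until I1 writes@7
I4  is:15  ro:16  ex:20  wr:21  — struct: MUL busy until I3 writes@14
I5  is:22  ro:23  ex:27  wr:28  — struct: MUL busy until I4 writes@21
I6  is:29  ro:30  ex:34  wr:35  — struct: MUL busy until I5 writes@28
I7  is:36  ro:37  ex:41  wr:42  — struct: MUL busy until I6 writes@35
I8  is:37  ro:43  ex:51  wr:52  — RAW R4: wait I7 write@42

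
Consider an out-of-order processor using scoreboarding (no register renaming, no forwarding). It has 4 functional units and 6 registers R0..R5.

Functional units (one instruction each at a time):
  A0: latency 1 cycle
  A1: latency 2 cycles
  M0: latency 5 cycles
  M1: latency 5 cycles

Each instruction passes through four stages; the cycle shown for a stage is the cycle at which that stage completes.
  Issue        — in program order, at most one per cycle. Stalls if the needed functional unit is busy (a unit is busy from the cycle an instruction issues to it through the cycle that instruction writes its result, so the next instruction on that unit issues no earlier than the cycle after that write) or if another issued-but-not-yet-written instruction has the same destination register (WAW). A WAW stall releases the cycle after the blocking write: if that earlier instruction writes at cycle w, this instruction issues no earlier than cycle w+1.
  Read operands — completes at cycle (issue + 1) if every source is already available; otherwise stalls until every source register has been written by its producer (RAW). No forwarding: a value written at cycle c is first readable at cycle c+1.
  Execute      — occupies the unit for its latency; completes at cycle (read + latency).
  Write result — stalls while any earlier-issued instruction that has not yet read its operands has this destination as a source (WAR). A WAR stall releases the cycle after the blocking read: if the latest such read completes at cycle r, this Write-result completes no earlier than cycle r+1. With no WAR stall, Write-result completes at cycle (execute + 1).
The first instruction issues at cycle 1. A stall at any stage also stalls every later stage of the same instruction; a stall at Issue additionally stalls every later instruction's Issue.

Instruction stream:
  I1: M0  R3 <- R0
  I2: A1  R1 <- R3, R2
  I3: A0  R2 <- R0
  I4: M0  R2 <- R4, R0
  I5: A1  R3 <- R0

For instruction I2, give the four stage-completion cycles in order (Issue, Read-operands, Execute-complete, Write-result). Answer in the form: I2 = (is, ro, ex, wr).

I2 = (2, 9, 11, 12)

t=1  I1→M0
t=2  I1 RO · I2→A1
t=3  I3→A0
t=4  I3 RO
t=5  I3 EX
t=7  I1 EX
t=8  I1 WR R3
t=9  I2 RO
t=10  I3 WR R2
t=11  I2 EX · I4→M0
t=12  I2 WR R1 · I4 RO
t=13  I5→A1
t=14  I5 RO
t=16  I5 EX
t=17  I4 EX · I5 WR R3
t=18  I4 WR R2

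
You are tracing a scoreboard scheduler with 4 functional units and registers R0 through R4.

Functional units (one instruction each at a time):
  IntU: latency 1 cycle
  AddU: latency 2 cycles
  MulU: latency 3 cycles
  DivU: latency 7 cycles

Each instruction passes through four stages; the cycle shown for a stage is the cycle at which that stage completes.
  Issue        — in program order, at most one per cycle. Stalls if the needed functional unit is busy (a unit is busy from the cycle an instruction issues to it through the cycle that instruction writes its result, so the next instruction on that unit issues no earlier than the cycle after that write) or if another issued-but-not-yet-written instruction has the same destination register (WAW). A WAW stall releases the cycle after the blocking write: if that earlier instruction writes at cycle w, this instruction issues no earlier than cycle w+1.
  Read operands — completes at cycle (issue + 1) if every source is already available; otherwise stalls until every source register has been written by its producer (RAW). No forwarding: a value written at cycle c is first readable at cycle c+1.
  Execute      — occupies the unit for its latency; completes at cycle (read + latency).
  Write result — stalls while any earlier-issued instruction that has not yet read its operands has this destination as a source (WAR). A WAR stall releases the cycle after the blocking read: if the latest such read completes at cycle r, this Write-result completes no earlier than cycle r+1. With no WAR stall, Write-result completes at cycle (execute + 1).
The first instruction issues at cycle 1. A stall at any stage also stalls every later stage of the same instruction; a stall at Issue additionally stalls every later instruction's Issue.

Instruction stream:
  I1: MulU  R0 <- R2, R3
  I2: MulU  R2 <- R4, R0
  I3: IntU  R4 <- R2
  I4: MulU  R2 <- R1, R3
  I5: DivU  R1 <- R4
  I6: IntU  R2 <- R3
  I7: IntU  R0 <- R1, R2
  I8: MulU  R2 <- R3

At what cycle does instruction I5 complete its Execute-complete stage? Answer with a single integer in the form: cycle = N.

cycle = 23

c1: I1 dispatched to MulU
c2: I1 operands ready
c5: I1 complete
c6: R0←I1
c7: I2 dispatched to MulU
c8: I2 operands ready, I3 dispatched to IntU
c11: I2 complete
c12: R2←I2
c13: I3 operands ready, I4 dispatched to MulU
c14: I3 complete, I4 operands ready, I5 dispatched to DivU
c15: R4←I3
c16: I5 operands ready
c17: I4 complete
c18: R2←I4
c19: I6 dispatched to IntU
c20: I6 operands ready
c21: I6 complete
c22: R2←I6
c23: I5 complete, I7 dispatched to IntU
c24: R1←I5, I8 dispatched to MulU
c25: I7 operands ready, I8 operands ready
c26: I7 complete
c27: R0←I7
c28: I8 complete
c29: R2←I8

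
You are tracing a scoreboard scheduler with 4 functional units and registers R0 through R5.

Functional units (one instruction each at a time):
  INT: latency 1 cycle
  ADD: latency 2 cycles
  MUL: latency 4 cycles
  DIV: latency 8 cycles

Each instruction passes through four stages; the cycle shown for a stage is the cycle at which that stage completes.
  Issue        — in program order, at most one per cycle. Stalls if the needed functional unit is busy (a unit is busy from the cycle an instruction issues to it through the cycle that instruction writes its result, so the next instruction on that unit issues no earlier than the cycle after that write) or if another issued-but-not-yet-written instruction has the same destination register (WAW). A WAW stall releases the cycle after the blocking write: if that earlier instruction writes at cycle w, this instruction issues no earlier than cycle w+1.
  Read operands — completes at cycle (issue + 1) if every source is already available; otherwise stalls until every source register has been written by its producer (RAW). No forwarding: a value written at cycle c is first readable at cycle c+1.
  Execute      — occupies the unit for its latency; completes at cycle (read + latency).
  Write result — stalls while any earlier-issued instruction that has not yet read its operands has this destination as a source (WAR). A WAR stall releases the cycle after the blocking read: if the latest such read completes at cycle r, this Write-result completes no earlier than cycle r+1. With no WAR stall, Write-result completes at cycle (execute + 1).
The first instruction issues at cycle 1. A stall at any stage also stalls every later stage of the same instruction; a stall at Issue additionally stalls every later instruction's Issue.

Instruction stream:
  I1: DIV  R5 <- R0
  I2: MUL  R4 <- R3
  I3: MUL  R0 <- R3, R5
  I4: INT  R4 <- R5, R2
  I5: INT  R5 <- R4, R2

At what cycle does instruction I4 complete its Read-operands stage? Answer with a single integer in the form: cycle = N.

cycle 1: I1 issues→DIV
cycle 2: I1 reads · I2 issues→MUL
cycle 3: I2 reads
cycle 7: I2 exec-done
cycle 8: I2 writes R4
cycle 9: I3 issues→MUL
cycle 10: I1 exec-done · I4 issues→INT
cycle 11: I1 writes R5
cycle 12: I3 reads · I4 reads
cycle 13: I4 exec-done
cycle 14: I4 writes R4
cycle 15: I5 issues→INT
cycle 16: I3 exec-done · I5 reads
cycle 17: I3 writes R0 · I5 exec-done
cycle 18: I5 writes R5

cycle = 12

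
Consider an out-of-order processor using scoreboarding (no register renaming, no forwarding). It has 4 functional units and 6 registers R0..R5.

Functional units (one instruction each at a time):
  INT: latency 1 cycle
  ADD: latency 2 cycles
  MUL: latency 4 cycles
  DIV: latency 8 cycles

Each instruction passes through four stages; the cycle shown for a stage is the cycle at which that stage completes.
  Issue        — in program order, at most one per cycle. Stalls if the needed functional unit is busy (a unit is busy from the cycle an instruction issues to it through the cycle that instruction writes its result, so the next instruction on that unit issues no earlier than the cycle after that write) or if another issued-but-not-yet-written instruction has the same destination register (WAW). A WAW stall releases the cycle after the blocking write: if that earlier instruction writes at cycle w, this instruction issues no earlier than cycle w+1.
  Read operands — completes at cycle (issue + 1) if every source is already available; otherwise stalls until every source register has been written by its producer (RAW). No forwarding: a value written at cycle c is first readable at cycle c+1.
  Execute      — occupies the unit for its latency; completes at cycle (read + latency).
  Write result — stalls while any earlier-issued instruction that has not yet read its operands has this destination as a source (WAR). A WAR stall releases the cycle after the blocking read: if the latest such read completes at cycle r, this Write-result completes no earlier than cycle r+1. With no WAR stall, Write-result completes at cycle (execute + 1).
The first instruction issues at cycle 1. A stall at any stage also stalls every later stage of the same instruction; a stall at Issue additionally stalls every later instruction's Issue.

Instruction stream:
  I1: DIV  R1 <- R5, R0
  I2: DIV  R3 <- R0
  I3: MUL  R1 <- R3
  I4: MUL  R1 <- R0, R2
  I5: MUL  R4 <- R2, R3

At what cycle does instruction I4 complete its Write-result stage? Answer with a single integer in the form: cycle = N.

cycle = 35

c1: I1 dispatched to DIV
c2: I1 operands ready
c10: I1 complete
c11: R1←I1
c12: I2 dispatched to DIV
c13: I2 operands ready | I3 dispatched to MUL
c21: I2 complete
c22: R3←I2
c23: I3 operands ready
c27: I3 complete
c28: R1←I3
c29: I4 dispatched to MUL
c30: I4 operands ready
c34: I4 complete
c35: R1←I4
c36: I5 dispatched to MUL
c37: I5 operands ready
c41: I5 complete
c42: R4←I5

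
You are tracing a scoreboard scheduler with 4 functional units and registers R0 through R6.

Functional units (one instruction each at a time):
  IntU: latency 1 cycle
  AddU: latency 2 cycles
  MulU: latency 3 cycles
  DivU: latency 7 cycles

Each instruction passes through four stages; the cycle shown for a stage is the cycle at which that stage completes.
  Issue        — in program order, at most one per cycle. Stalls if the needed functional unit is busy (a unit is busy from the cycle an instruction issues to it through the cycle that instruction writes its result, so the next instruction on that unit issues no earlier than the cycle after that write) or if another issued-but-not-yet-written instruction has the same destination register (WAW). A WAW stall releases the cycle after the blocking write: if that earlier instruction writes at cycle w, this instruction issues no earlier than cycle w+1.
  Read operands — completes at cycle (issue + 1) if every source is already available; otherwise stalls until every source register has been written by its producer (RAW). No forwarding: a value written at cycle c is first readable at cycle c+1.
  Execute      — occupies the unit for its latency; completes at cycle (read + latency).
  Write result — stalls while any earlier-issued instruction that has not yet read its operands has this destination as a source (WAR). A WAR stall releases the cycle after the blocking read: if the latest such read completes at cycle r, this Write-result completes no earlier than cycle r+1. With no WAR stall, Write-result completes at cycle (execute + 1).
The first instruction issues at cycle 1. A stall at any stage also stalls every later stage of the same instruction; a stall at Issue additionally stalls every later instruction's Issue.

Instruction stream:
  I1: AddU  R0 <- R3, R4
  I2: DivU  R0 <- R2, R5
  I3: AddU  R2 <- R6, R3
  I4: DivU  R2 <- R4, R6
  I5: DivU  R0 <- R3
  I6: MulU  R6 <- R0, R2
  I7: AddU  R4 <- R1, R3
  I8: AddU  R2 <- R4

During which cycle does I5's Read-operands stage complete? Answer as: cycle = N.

1) issue 1, read 2, done 4, write 5
2) issue 6, read 7, done 14, write 15  <WAW R0: wait I1 write@5>
3) issue 7, read 8, done 10, write 11
4) issue 16, read 17, done 24, write 25  <struct: DivU busy until I2 writes@15>
5) issue 26, read 27, done 34, write 35  <struct: DivU busy until I4 writes@25>
6) issue 27, read 36, done 39, write 40  <RAW R0: wait I5 write@35>
7) issue 28, read 29, done 31, write 32
8) issue 33, read 34, done 36, write 37  <struct: AddU busy until I7 writes@32>

cycle = 27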